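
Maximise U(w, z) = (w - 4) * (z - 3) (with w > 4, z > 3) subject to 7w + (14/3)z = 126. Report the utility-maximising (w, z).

w* = 10, z* = 12

MU_w = (z−3), MU_z = (w−4).
MRS = (z−3)/(w−4).
Tangency: set MRS = p_w/p_z = 7/(14/3) = 1.5.
So (z − 3)/(w − 4) = 1.5, i.e. (z − 3) = 1.5·(w − 4).
Rewrite the budget in excess-of-subsistence terms: 7·(w − 4) + (14/3)·(z − 3) = 126 − 7·4 − (14/3)·3 = 84.
Substituting, 14·(w − 4) = 84, so w − 4 = 6 and w* = 10.
Then z − 3 = 1.5·6 = 9, so z* = 12.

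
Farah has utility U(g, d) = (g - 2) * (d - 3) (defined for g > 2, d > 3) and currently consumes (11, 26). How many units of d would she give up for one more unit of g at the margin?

MRS = 23/9

MU_g = (d−3), MU_d = (g−2).
MRS = (d−3)/(g−2).
At (11, 26): MRS = 23/9.
That is, one extra unit of g is worth 23/9 units of d at the margin.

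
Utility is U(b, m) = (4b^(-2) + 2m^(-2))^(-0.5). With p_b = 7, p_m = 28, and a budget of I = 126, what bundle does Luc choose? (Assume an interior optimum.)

b* = 6, m* = 3

For CES with ρ = -2, MRS = (4/2)·(m/b)^3.
Tangency: set MRS = p_b/p_m = 7/28 = 0.25.
So (m/b)^3 = 0.125; taking the cube root, m/b = 0.5, i.e. m = 0.5·b.
Substitute into the budget 7·b + 28·m = 126: 21·b = 126, so b* = 6 and m* = 0.5·6 = 3.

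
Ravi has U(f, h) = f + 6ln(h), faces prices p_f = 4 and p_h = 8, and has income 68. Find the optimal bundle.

MU_f = 1, MU_h = 6/h.
MRS = 1 ÷ (6/h).
Tangency: set MRS = p_f/p_h = 4/8 = 0.5.
MRS depends only on h: (1/6)·h = 0.5 ⇒ h* = 0.5/(1/6) = 3.
From the budget, 4·f = 68 − 8·3 = 44, so f* = 11.

f* = 11, h* = 3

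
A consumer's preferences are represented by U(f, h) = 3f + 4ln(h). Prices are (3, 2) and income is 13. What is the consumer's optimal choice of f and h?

MU_f = 3, MU_h = 4/h.
MRS = 3 ÷ (4/h).
Tangency: set MRS = p_f/p_h = 3/2 = 1.5.
MRS depends only on h: 0.75·h = 1.5 ⇒ h* = 1.5/0.75 = 2.
From the budget, 3·f = 13 − 2·2 = 9, so f* = 3.

f* = 3, h* = 2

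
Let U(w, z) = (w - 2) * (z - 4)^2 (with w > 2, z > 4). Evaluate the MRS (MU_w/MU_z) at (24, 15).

MU_w = (z−4)^2, MU_z = 2·(w−2)·(z−4).
MRS = (1/2)·(z−4)/(w−2).
At (24, 15): MRS = 0.25.
So at (24, 15) the consumer would give up 0.25 units of z for one more unit of w.

MRS = 0.25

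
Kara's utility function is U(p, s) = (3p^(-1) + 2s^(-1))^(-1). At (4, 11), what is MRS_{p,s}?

MRS = 363/32

For CES with ρ = -1, MRS = (3/2)·(s/p)^2.
At (4, 11): MRS = 363/32.
So at (4, 11) the consumer would give up 363/32 units of s for one more unit of p.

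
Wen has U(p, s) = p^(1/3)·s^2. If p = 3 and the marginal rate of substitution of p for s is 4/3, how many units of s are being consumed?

MU_p = 1/3·p^(-2/3)·s^2 and MU_s = 2·p^(1/3)·s.
MRS = MU_p/MU_s = (1/6)·s/p.
Substitute p = 3: MRS = s/18. Setting s/18 = 4/3 gives s = (4/3)·18 = 24.

s = 24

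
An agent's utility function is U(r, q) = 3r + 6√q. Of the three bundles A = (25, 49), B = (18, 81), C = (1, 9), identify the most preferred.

Bundle A

Evaluate utility at each bundle:
U(A) = 117.000.
U(B) = 108.000.
U(C) = 21.000.
Highest utility is A, so A ≻ B ≻ C.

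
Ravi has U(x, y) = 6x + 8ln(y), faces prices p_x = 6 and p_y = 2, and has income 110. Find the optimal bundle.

x* = 17, y* = 4

MU_x = 6, MU_y = 8/y.
MRS = 6 ÷ (8/y).
Tangency: set MRS = p_x/p_y = 6/2 = 3.
MRS depends only on y: 0.75·y = 3 ⇒ y* = 3/0.75 = 4.
From the budget, 6·x = 110 − 2·4 = 102, so x* = 17.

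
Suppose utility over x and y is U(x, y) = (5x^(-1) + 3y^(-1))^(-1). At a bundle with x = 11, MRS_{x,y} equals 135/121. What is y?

y = 9

For CES with ρ = -1, MRS = (5/3)·(y/x)^2.
Setting (5/3)·(y/11)^2 = 135/121 gives (y/11)^2 = 81/121, so y/11 = 9/11 and y = 9.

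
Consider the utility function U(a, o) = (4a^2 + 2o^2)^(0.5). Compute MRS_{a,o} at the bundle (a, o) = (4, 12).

MRS = 2/3

For CES with ρ = 2, MRS = (4/2)·(o/a)^(-1).
At (4, 12): MRS = 2/3.
So at (4, 12) the consumer would give up 2/3 units of o for one more unit of a.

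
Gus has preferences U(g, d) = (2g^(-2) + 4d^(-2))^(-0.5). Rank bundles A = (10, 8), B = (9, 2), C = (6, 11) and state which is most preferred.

Evaluate utility at each bundle:
U(A) = 3.482.
U(B) = 0.988.
U(C) = 3.359.
Highest utility is A, so A ≻ C ≻ B.

Bundle A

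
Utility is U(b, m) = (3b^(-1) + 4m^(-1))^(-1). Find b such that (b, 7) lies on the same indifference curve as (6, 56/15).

b = 3

U depends on (b, m) only through S = 3b^(-1) + 4m^(-1), so equal utility means equal S. At (6, 56/15): S = 11/7.
With m = 7: 4·7^(-1) = 4/7, so 3b^(-1) = 11/7 − 4/7 = 1, i.e. b^(-1) = 1/3.
Hence b = 1/(1/3) = 3.
Check: U(3, 7) = 0.6364.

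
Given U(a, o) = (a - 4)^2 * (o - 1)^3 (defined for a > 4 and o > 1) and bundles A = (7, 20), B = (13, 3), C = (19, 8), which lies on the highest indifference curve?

Bundle C

Evaluate utility at each bundle:
U(A) = 61731.
U(B) = 648.
U(C) = 77175.
Highest utility is C, so C ≻ A ≻ B.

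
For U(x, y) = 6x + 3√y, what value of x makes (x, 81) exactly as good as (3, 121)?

x = 4

U(3, 121) = 51.
Set U(x, 81) = 51 and solve.
With y = 81: √81 = 9, so 6x = 51 − 3·9 = 24 and x = 4.
Check: U(4, 81) = 51.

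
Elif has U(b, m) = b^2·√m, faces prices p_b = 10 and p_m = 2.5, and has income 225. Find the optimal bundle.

b* = 18, m* = 18

MU_b = 2·b·√m and MU_m = 0.5·b^2·m^(-0.5).
MRS = MU_b/MU_m = (4)·m/b.
Tangency: set MRS = p_b/p_m = 10/2.5 = 4.
So (4)·m/b = 4, i.e. m = b.
Substitute into the budget 10·b + 2.5·m = 225: 12.5·b = 225, so b* = 18.
Then m* = 18.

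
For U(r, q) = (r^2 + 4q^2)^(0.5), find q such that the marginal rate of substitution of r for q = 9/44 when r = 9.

q = 11

For CES with ρ = 2, MRS = (1/4)·(q/r)^(-1).
Setting (1/4)·(q/9)^(-1) = 9/44 gives (q/9)^(-1) = 9/11, so q/9 = 11/9 and q = 11.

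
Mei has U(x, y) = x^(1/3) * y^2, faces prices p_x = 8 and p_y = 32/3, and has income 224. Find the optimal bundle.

MU_x = 1/3·x^(-2/3)·y^2 and MU_y = 2·x^(1/3)·y.
MRS = MU_x/MU_y = (1/6)·y/x.
Tangency: set MRS = p_x/p_y = 8/(32/3) = 0.75.
So (1/6)·y/x = 0.75, i.e. y = 4.5·x.
Substitute into the budget 8·x + (32/3)·y = 224: 56·x = 224, so x* = 4.
Then y* = 4.5·4 = 18.

x* = 4, y* = 18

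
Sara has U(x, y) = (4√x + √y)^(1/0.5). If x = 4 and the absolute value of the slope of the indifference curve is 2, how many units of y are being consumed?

y = 1

For CES with ρ = 0.5, MRS = (4/1)·√(y/x).
Setting (4/1)·√(y/4) = 2 gives √(y/4) = 0.5, so y/4 = 0.25 and y = 1.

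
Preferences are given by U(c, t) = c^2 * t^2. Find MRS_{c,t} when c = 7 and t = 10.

MU_c = 2·c·t^2 and MU_t = 2·c^2·t.
MRS = MU_c/MU_t = t/c.
At (7, 10): MRS = 10/7.
The indifference curve has slope −10/7 at this bundle.

MRS = 10/7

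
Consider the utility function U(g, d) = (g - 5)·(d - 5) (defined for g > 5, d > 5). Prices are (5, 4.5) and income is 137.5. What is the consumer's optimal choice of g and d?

MU_g = (d−5), MU_d = (g−5).
MRS = (d−5)/(g−5).
Tangency: set MRS = p_g/p_d = 5/4.5 = 10/9.
So (d − 5)/(g − 5) = 10/9, i.e. (d − 5) = (10/9)·(g − 5).
Rewrite the budget in excess-of-subsistence terms: 5·(g − 5) + 4.5·(d − 5) = 137.5 − 5·5 − 4.5·5 = 90.
Substituting, 10·(g − 5) = 90, so g − 5 = 9 and g* = 14.
Then d − 5 = (10/9)·9 = 10, so d* = 15.

g* = 14, d* = 15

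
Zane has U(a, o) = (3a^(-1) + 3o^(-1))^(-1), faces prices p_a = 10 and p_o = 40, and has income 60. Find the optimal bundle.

For CES with ρ = -1, MRS = (o/a)^2.
Tangency: set MRS = p_a/p_o = 10/40 = 0.25.
So (o/a)^2 = 0.25; taking the square root, o/a = 0.5, i.e. o = 0.5·a.
Substitute into the budget 10·a + 40·o = 60: 30·a = 60, so a* = 2 and o* = 0.5·2 = 1.

a* = 2, o* = 1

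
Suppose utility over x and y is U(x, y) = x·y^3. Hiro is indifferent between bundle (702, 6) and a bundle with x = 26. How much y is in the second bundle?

y = 18

U(702, 6) = 151632.
Set U(26, y) = 151632 and solve.
With x = 26: y^3 = 151632/26 = 5832; taking the cube root, y = 18.
Check: U(26, 18) = 151632.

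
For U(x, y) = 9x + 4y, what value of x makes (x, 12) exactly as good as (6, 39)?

U(6, 39) = 210.
Set U(x, 12) = 210 and solve.
9x + 4·12 = 210 ⇒ 9x = 162 ⇒ x = 18.
Check: U(18, 12) = 210.

x = 18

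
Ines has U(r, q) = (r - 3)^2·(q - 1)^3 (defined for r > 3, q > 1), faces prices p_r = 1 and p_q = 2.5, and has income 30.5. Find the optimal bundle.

r* = 13, q* = 7

MU_r = 2·(r−3)·(q−1)^3, MU_q = 3·(r−3)^2·(q−1)^2.
MRS = (2/3)·(q−1)/(r−3).
Tangency: set MRS = p_r/p_q = 1/2.5 = 0.4.
So (2/3)·(q − 1)/(r − 3) = 0.4, i.e. (q − 1) = 0.6·(r − 3).
Rewrite the budget in excess-of-subsistence terms: 1·(r − 3) + 2.5·(q − 1) = 30.5 − 1·3 − 2.5·1 = 25.
Substituting, 2.5·(r − 3) = 25, so r − 3 = 10 and r* = 13.
Then q − 1 = 0.6·10 = 6, so q* = 7.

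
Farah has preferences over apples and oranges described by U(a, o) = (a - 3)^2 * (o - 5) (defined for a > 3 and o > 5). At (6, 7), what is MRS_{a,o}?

MU_a = 2·(a−3)·(o−5), MU_o = (a−3)^2.
MRS = (2/1)·(o−5)/(a−3).
At (6, 7): MRS = 4/3.
So at (6, 7) the consumer would give up 4/3 units of o for one more unit of a.

MRS = 4/3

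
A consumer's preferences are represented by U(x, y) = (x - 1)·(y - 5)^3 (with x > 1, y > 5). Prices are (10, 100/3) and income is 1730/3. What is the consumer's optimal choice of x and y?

MU_x = (y−5)^3, MU_y = 3·(x−1)·(y−5)^2.
MRS = (1/3)·(y−5)/(x−1).
Tangency: set MRS = p_x/p_y = 10/(100/3) = 0.3.
So (1/3)·(y − 5)/(x − 1) = 0.3, i.e. (y − 5) = 0.9·(x − 1).
Rewrite the budget in excess-of-subsistence terms: 10·(x − 1) + (100/3)·(y − 5) = 1730/3 − 10·1 − (100/3)·5 = 400.
Substituting, 40·(x − 1) = 400, so x − 1 = 10 and x* = 11.
Then y − 5 = 0.9·10 = 9, so y* = 14.

x* = 11, y* = 14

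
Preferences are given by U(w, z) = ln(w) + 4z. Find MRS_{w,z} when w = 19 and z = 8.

MRS = 1/76

MU_w = 1/w, MU_z = 4.
MRS = 1/w ÷ 4.
At (19, 8): MRS = 1/76.
So at (19, 8) the consumer would give up 1/76 units of z for one more unit of w.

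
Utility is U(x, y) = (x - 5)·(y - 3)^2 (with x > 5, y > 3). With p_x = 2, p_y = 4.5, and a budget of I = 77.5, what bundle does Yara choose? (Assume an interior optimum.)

x* = 14, y* = 11

MU_x = (y−3)^2, MU_y = 2·(x−5)·(y−3).
MRS = (1/2)·(y−3)/(x−5).
Tangency: set MRS = p_x/p_y = 2/4.5 = 4/9.
So (1/2)·(y − 3)/(x − 5) = 4/9, i.e. (y − 3) = (8/9)·(x − 5).
Rewrite the budget in excess-of-subsistence terms: 2·(x − 5) + 4.5·(y − 3) = 77.5 − 2·5 − 4.5·3 = 54.
Substituting, 6·(x − 5) = 54, so x − 5 = 9 and x* = 14.
Then y − 3 = (8/9)·9 = 8, so y* = 11.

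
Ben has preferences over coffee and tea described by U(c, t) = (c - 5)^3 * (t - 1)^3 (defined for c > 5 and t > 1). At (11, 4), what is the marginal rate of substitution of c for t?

MU_c = 3·(c−5)^2·(t−1)^3, MU_t = 3·(c−5)^3·(t−1)^2.
MRS = (t−1)/(c−5).
At (11, 4): MRS = 0.5.
That is, one extra unit of c is worth 0.5 units of t at the margin.

MRS = 0.5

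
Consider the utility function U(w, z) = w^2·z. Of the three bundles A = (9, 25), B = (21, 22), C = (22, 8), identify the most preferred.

Bundle B

Evaluate utility at each bundle:
U(A) = 2025.
U(B) = 9702.
U(C) = 3872.
Highest utility is B, so B ≻ C ≻ A.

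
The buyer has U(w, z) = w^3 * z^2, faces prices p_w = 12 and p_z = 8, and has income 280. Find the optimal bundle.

MU_w = 3·w^2·z^2 and MU_z = 2·w^3·z.
MRS = MU_w/MU_z = (3/2)·z/w.
Tangency: set MRS = p_w/p_z = 12/8 = 1.5.
So (3/2)·z/w = 1.5, i.e. z = w.
Substitute into the budget 12·w + 8·z = 280: 20·w = 280, so w* = 14.
Then z* = 14.

w* = 14, z* = 14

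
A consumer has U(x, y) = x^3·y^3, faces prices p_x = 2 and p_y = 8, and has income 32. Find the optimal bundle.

x* = 8, y* = 2

MU_x = 3·x^2·y^3 and MU_y = 3·x^3·y^2.
MRS = MU_x/MU_y = y/x.
Tangency: set MRS = p_x/p_y = 2/8 = 0.25.
So y/x = 0.25, i.e. y = 0.25·x.
Substitute into the budget 2·x + 8·y = 32: 4·x = 32, so x* = 8.
Then y* = 0.25·8 = 2.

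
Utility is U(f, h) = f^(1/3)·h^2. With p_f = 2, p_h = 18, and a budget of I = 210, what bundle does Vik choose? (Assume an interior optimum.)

f* = 15, h* = 10

MU_f = 1/3·f^(-2/3)·h^2 and MU_h = 2·f^(1/3)·h.
MRS = MU_f/MU_h = (1/6)·h/f.
Tangency: set MRS = p_f/p_h = 2/18 = 1/9.
So (1/6)·h/f = 1/9, i.e. h = (2/3)·f.
Substitute into the budget 2·f + 18·h = 210: 14·f = 210, so f* = 15.
Then h* = (2/3)·15 = 10.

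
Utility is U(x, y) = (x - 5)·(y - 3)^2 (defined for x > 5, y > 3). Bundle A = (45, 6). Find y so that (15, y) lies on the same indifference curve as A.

U(45, 6) = 360.
Set U(15, y) = 360 and solve.
With x = 15: (15 − 5) = 10, so (y − 3)^2 = 360/10 = 36.
Taking the square root (with y > 3): y − 3 = 6, so y = 9.
Check: U(15, 9) = 360.

y = 9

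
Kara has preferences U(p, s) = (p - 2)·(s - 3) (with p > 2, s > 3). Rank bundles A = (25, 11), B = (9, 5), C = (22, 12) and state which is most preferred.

Evaluate utility at each bundle:
U(A) = 184.
U(B) = 14.
U(C) = 180.
Highest utility is A, so A ≻ C ≻ B.

Bundle A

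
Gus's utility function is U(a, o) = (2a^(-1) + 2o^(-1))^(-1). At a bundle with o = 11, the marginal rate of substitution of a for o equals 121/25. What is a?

For CES with ρ = -1, MRS = (o/a)^2.
Setting (11/a)^2 = 121/25 gives 11/a = 2.2 and a = 5.

a = 5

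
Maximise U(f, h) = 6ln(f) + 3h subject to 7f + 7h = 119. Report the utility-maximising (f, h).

f* = 2, h* = 15

MU_f = 6/f, MU_h = 3.
MRS = 6/f ÷ 3.
Tangency: set MRS = p_f/p_h = 7/7 = 1.
MRS depends only on f: 2/f = 1 ⇒ f* = 2/1 = 2.
From the budget, 7·h = 119 − 7·2 = 105, so h* = 15.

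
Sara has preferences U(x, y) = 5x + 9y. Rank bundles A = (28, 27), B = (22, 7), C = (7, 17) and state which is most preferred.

Bundle A

Evaluate utility at each bundle:
U(A) = 383.
U(B) = 173.
U(C) = 188.
Highest utility is A, so A ≻ C ≻ B.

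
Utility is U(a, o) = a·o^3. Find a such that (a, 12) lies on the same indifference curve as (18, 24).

a = 144

U(18, 24) = 248832.
Set U(a, 12) = 248832 and solve.
With o = 12: 12^3 = 1728, so a = 248832/1728 = 144.
Check: U(144, 12) = 248832.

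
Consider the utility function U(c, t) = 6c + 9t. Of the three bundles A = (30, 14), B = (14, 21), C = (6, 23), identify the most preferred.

Evaluate utility at each bundle:
U(A) = 306.
U(B) = 273.
U(C) = 243.
Highest utility is A, so A ≻ B ≻ C.

Bundle A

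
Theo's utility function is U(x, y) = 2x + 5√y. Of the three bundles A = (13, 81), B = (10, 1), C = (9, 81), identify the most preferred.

Bundle A

Evaluate utility at each bundle:
U(A) = 71.000.
U(B) = 25.000.
U(C) = 63.000.
Highest utility is A, so A ≻ C ≻ B.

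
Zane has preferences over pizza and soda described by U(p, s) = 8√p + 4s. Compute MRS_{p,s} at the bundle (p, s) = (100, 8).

MRS = 0.1

MU_p = 8/(2√p), MU_s = 4.
MRS = 8/(2√p) ÷ 4.
At (100, 8): MRS = 0.1.
That is, one extra unit of p is worth 0.1 units of s at the margin.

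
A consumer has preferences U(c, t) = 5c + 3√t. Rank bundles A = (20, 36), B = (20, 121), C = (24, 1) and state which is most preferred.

Evaluate utility at each bundle:
U(A) = 118.000.
U(B) = 133.000.
U(C) = 123.000.
Highest utility is B, so B ≻ C ≻ A.

Bundle B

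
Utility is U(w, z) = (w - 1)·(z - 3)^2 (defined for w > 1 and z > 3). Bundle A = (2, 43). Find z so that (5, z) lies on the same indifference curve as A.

U(2, 43) = 1600.
Set U(5, z) = 1600 and solve.
With w = 5: (5 − 1) = 4, so (z − 3)^2 = 1600/4 = 400.
Taking the square root (with z > 3): z − 3 = 20, so z = 23.
Check: U(5, 23) = 1600.

z = 23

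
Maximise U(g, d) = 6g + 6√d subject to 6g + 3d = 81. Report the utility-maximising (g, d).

g* = 13, d* = 1

MU_g = 6, MU_d = 6/(2√d).
MRS = 6 ÷ (6/(2√d)).
Tangency: set MRS = p_g/p_d = 6/3 = 2.
MRS depends only on d: 2·√d = 2 ⇒ √d = 2/2 = 1 ⇒ d* = 1.
From the budget, 6·g = 81 − 3·1 = 78, so g* = 13.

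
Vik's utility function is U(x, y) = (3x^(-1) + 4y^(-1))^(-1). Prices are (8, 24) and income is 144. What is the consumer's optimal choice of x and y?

For CES with ρ = -1, MRS = (3/4)·(y/x)^2.
Tangency: set MRS = p_x/p_y = 8/24 = 1/3.
So (y/x)^2 = 4/9; taking the square root, y/x = 2/3, i.e. y = (2/3)·x.
Substitute into the budget 8·x + 24·y = 144: 24·x = 144, so x* = 6 and y* = (2/3)·6 = 4.

x* = 6, y* = 4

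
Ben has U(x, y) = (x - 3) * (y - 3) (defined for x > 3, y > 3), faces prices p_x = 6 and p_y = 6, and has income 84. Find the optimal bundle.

MU_x = (y−3), MU_y = (x−3).
MRS = (y−3)/(x−3).
Tangency: set MRS = p_x/p_y = 6/6 = 1.
So (y − 3)/(x − 3) = 1, i.e. (y − 3) = (x − 3).
Rewrite the budget in excess-of-subsistence terms: 6·(x − 3) + 6·(y − 3) = 84 − 6·3 − 6·3 = 48.
Substituting, 12·(x − 3) = 48, so x − 3 = 4 and x* = 7.
Then y − 3 = 4, so y* = 7.

x* = 7, y* = 7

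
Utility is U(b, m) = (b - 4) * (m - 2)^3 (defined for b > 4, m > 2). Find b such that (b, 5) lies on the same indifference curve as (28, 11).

U(28, 11) = 17496.
Set U(b, 5) = 17496 and solve.
With m = 5: (5 − 2)^3 = 27, so (b − 4) = 17496/27 = 648.
So b = 4 + 648 = 652.
Check: U(652, 5) = 17496.

b = 652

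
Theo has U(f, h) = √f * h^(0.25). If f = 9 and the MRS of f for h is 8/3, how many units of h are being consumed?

MU_f = 0.5·f^(-0.5)·h^(0.25) and MU_h = 0.25·√f·h^(-0.75).
MRS = MU_f/MU_h = (2)·h/f.
Substitute f = 9: MRS = h/4.5. Setting h/4.5 = 8/3 gives h = (8/3)·4.5 = 12.

h = 12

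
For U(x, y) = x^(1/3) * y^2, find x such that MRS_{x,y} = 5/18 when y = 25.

MU_x = 1/3·x^(-2/3)·y^2 and MU_y = 2·x^(1/3)·y.
MRS = MU_x/MU_y = (1/6)·y/x.
Substitute y = 25: MRS = (25/6)/x. Setting (25/6)/x = 5/18 gives x = (25/6)/(5/18) = 15.

x = 15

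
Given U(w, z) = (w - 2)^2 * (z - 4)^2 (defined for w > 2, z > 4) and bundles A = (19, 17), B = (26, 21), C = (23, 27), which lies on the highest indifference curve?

Bundle C

Evaluate utility at each bundle:
U(A) = 48841.
U(B) = 166464.
U(C) = 233289.
Highest utility is C, so C ≻ B ≻ A.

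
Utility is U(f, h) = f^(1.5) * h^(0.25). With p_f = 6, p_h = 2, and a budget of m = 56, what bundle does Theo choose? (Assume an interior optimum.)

MU_f = 1.5·√f·h^(0.25) and MU_h = 0.25·f^(1.5)·h^(-0.75).
MRS = MU_f/MU_h = (6)·h/f.
Tangency: set MRS = p_f/p_h = 6/2 = 3.
So (6)·h/f = 3, i.e. h = 0.5·f.
Substitute into the budget 6·f + 2·h = 56: 7·f = 56, so f* = 8.
Then h* = 0.5·8 = 4.

f* = 8, h* = 4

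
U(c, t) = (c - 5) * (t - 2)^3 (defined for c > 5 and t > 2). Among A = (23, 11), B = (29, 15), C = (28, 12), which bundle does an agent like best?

Evaluate utility at each bundle:
U(A) = 13122.
U(B) = 52728.
U(C) = 23000.
Highest utility is B, so B ≻ C ≻ A.

Bundle B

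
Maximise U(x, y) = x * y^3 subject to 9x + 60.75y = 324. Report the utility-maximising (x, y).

MU_x = y^3 and MU_y = 3·x·y^2.
MRS = MU_x/MU_y = (1/3)·y/x.
Tangency: set MRS = p_x/p_y = 9/60.75 = 4/27.
So (1/3)·y/x = 4/27, i.e. y = (4/9)·x.
Substitute into the budget 9·x + 60.75·y = 324: 36·x = 324, so x* = 9.
Then y* = (4/9)·9 = 4.

x* = 9, y* = 4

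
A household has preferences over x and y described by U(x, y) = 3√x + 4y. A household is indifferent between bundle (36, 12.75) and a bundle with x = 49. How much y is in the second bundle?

U(36, 12.75) = 69.
Set U(49, y) = 69 and solve.
With x = 49: √49 = 7, so 4y = 69 − 3·7 = 48 and y = 12.
Check: U(49, 12) = 69.

y = 12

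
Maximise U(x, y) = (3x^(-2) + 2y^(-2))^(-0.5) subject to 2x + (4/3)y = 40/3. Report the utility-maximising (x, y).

x* = 4, y* = 4

For CES with ρ = -2, MRS = (3/2)·(y/x)^3.
Tangency: set MRS = p_x/p_y = 2/(4/3) = 1.5.
So (y/x)^3 = 1; taking the cube root, y/x = 1, i.e. y = x.
Substitute into the budget 2·x + (4/3)·y = 40/3: (10/3)·x = 40/3, so x* = 4 and y* = 4.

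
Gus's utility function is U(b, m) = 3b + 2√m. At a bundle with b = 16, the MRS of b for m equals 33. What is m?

MU_b = 3, MU_m = 2/(2√m).
MRS = 3 ÷ (2/(2√m)).
MRS depends only on m: 3·√m = 33 ⇒ √m = 33/3 = 11 ⇒ m = 121.

m = 121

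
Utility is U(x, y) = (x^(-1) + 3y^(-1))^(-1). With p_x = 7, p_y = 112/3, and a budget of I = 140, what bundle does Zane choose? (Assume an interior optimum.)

x* = 4, y* = 3

For CES with ρ = -1, MRS = (1/3)·(y/x)^2.
Tangency: set MRS = p_x/p_y = 7/(112/3) = 3/16.
So (y/x)^2 = 9/16; taking the square root, y/x = 0.75, i.e. y = 0.75·x.
Substitute into the budget 7·x + (112/3)·y = 140: 35·x = 140, so x* = 4 and y* = 0.75·4 = 3.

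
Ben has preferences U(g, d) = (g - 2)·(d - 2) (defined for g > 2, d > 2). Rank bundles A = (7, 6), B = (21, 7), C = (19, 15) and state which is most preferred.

Evaluate utility at each bundle:
U(A) = 20.
U(B) = 95.
U(C) = 221.
Highest utility is C, so C ≻ B ≻ A.

Bundle C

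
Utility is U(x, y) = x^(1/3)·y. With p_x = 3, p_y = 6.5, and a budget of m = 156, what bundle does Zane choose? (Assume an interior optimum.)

MU_x = 1/3·x^(-2/3)·y and MU_y = x^(1/3).
MRS = MU_x/MU_y = (1/3)·y/x.
Tangency: set MRS = p_x/p_y = 3/6.5 = 6/13.
So (1/3)·y/x = 6/13, i.e. y = (18/13)·x.
Substitute into the budget 3·x + 6.5·y = 156: 12·x = 156, so x* = 13.
Then y* = (18/13)·13 = 18.

x* = 13, y* = 18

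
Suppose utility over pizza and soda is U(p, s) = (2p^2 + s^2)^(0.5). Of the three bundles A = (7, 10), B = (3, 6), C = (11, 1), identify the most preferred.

Bundle C

Evaluate utility at each bundle:
U(A) = 14.071.
U(B) = 7.348.
U(C) = 15.588.
Highest utility is C, so C ≻ A ≻ B.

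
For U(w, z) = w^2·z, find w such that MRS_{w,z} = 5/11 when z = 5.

w = 22

MU_w = 2·w·z and MU_z = w^2.
MRS = MU_w/MU_z = (2/1)·z/w.
Substitute z = 5: MRS = 10/w. Setting 10/w = 5/11 gives w = 10/(5/11) = 22.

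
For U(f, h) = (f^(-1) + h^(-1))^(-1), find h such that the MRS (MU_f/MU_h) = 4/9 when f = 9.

For CES with ρ = -1, MRS = (h/f)^2.
Setting (h/9)^2 = 4/9 gives h/9 = 2/3 and h = 6.

h = 6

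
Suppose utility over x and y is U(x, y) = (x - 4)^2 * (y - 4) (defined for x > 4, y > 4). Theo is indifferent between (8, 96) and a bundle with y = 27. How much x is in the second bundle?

x = 12

U(8, 96) = 1472.
Set U(x, 27) = 1472 and solve.
With y = 27: (27 − 4) = 23, so (x − 4)^2 = 1472/23 = 64.
Taking the square root (with x > 4): x − 4 = 8, so x = 12.
Check: U(12, 27) = 1472.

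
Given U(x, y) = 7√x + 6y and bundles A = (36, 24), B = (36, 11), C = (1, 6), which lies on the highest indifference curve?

Bundle A

Evaluate utility at each bundle:
U(A) = 186.000.
U(B) = 108.000.
U(C) = 43.000.
Highest utility is A, so A ≻ B ≻ C.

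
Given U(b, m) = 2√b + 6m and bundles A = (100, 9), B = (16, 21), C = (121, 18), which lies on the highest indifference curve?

Evaluate utility at each bundle:
U(A) = 74.000.
U(B) = 134.000.
U(C) = 130.000.
Highest utility is B, so B ≻ C ≻ A.

Bundle B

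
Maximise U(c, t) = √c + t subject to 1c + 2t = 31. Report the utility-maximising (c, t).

MU_c = 1/(2√c), MU_t = 1.
MRS = 1/(2√c) ÷ 1.
Tangency: set MRS = p_c/p_t = 1/2 = 0.5.
MRS depends only on c: 0.5/√c = 0.5 ⇒ √c = 0.5/0.5 = 1 ⇒ c* = 1.
From the budget, 2·t = 31 − 1·1 = 30, so t* = 15.

c* = 1, t* = 15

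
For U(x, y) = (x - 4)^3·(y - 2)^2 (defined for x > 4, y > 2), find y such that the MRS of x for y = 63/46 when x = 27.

y = 23

MU_x = 3·(x−4)^2·(y−2)^2, MU_y = 2·(x−4)^3·(y−2).
MRS = (3/2)·(y−2)/(x−4).
Substitute x = 27: MRS = (y − 2)/(46/3). Setting this equal to 63/46 gives y − 2 = (63/46)·(46/3) = 21, so y = 23.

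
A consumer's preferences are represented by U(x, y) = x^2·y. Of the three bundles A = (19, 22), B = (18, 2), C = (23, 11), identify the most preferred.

Bundle A

Evaluate utility at each bundle:
U(A) = 7942.
U(B) = 648.
U(C) = 5819.
Highest utility is A, so A ≻ C ≻ B.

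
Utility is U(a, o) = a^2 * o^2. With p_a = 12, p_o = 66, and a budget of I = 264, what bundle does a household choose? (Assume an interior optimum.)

a* = 11, o* = 2

MU_a = 2·a·o^2 and MU_o = 2·a^2·o.
MRS = MU_a/MU_o = o/a.
Tangency: set MRS = p_a/p_o = 12/66 = 2/11.
So o/a = 2/11, i.e. o = (2/11)·a.
Substitute into the budget 12·a + 66·o = 264: 24·a = 264, so a* = 11.
Then o* = (2/11)·11 = 2.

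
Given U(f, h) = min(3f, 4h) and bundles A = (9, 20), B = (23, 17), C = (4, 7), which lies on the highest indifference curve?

Bundle B

Evaluate utility at each bundle:
U(A) = 27.
U(B) = 68.
U(C) = 12.
Highest utility is B, so B ≻ A ≻ C.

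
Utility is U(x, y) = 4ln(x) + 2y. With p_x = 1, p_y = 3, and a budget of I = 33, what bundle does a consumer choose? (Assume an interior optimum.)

MU_x = 4/x, MU_y = 2.
MRS = 4/x ÷ 2.
Tangency: set MRS = p_x/p_y = 1/3.
MRS depends only on x: 2/x = 1/3 ⇒ x* = 2/(1/3) = 6.
From the budget, 3·y = 33 − 1·6 = 27, so y* = 9.

x* = 6, y* = 9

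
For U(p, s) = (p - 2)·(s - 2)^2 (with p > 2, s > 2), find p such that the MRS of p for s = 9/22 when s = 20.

p = 24

MU_p = (s−2)^2, MU_s = 2·(p−2)·(s−2).
MRS = (1/2)·(s−2)/(p−2).
Substitute s = 20: MRS = 9/(p − 2). Setting this equal to 9/22 gives p − 2 = 9/(9/22) = 22, so p = 24.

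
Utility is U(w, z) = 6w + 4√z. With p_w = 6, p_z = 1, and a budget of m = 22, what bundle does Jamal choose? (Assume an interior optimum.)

w* = 3, z* = 4

MU_w = 6, MU_z = 4/(2√z).
MRS = 6 ÷ (4/(2√z)).
Tangency: set MRS = p_w/p_z = 6/1 = 6.
MRS depends only on z: 3·√z = 6 ⇒ √z = 6/3 = 2 ⇒ z* = 4.
From the budget, 6·w = 22 − 1·4 = 18, so w* = 3.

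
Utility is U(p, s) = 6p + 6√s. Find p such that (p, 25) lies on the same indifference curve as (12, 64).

U(12, 64) = 120.
Set U(p, 25) = 120 and solve.
With s = 25: √25 = 5, so 6p = 120 − 6·5 = 90 and p = 15.
Check: U(15, 25) = 120.

p = 15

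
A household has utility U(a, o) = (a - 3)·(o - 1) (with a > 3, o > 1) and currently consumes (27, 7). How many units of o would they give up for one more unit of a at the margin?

MRS = 0.25

MU_a = (o−1), MU_o = (a−3).
MRS = (o−1)/(a−3).
At (27, 7): MRS = 0.25.
So at (27, 7) the consumer would give up 0.25 units of o for one more unit of a.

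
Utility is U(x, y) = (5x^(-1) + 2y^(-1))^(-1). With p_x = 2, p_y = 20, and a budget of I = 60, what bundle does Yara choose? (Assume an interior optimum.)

x* = 10, y* = 2

For CES with ρ = -1, MRS = (5/2)·(y/x)^2.
Tangency: set MRS = p_x/p_y = 2/20 = 0.1.
So (y/x)^2 = 1/25; taking the square root, y/x = 0.2, i.e. y = 0.2·x.
Substitute into the budget 2·x + 20·y = 60: 6·x = 60, so x* = 10 and y* = 0.2·10 = 2.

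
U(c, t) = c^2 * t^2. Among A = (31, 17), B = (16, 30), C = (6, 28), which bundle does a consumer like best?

Evaluate utility at each bundle:
U(A) = 277729.
U(B) = 230400.
U(C) = 28224.
Highest utility is A, so A ≻ B ≻ C.

Bundle A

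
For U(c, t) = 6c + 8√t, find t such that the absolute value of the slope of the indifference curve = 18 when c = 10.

t = 144

MU_c = 6, MU_t = 8/(2√t).
MRS = 6 ÷ (8/(2√t)).
MRS depends only on t: 1.5·√t = 18 ⇒ √t = 18/1.5 = 12 ⇒ t = 144.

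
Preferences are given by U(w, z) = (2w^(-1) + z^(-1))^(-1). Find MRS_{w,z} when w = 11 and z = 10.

MRS = 200/121

For CES with ρ = -1, MRS = (2/1)·(z/w)^2.
At (11, 10): MRS = 200/121.
That is, one extra unit of w is worth 200/121 units of z at the margin.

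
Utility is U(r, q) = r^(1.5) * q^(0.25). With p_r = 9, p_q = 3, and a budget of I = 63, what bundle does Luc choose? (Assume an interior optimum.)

MU_r = 1.5·√r·q^(0.25) and MU_q = 0.25·r^(1.5)·q^(-0.75).
MRS = MU_r/MU_q = (6)·q/r.
Tangency: set MRS = p_r/p_q = 9/3 = 3.
So (6)·q/r = 3, i.e. q = 0.5·r.
Substitute into the budget 9·r + 3·q = 63: 10.5·r = 63, so r* = 6.
Then q* = 0.5·6 = 3.

r* = 6, q* = 3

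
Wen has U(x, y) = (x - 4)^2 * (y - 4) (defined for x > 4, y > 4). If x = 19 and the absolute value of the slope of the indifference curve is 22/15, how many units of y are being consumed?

y = 15

MU_x = 2·(x−4)·(y−4), MU_y = (x−4)^2.
MRS = (2/1)·(y−4)/(x−4).
Substitute x = 19: MRS = (y − 4)/7.5. Setting this equal to 22/15 gives y − 4 = (22/15)·7.5 = 11, so y = 15.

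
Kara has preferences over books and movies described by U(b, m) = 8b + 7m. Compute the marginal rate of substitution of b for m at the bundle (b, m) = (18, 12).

MRS = 8/7

MU_b = 8, MU_m = 7, so MRS = 8/7 at every bundle.
At (18, 12): MRS = 8/7.
That is, one extra unit of b is worth 8/7 units of m at the margin.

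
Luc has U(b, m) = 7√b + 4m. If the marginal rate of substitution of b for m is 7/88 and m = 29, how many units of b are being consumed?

b = 121

MU_b = 7/(2√b), MU_m = 4.
MRS = 7/(2√b) ÷ 4.
MRS depends only on b: 0.875/√b = 7/88 ⇒ √b = 0.875/(7/88) = 11 ⇒ b = 121.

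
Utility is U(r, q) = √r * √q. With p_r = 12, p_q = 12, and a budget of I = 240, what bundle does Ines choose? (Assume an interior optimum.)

MU_r = 0.5·r^(-0.5)·√q and MU_q = 0.5·√r·q^(-0.5).
MRS = MU_r/MU_q = q/r.
Tangency: set MRS = p_r/p_q = 12/12 = 1.
So q/r = 1, i.e. q = r.
Substitute into the budget 12·r + 12·q = 240: 24·r = 240, so r* = 10.
Then q* = 10.

r* = 10, q* = 10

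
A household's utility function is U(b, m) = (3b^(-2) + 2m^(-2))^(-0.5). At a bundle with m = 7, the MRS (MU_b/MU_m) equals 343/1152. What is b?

b = 12

For CES with ρ = -2, MRS = (3/2)·(m/b)^3.
Setting (3/2)·(7/b)^3 = 343/1152 gives (7/b)^3 = 343/1728, so 7/b = 7/12 and b = 12.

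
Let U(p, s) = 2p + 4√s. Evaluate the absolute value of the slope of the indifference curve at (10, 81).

MU_p = 2, MU_s = 4/(2√s).
MRS = 2 ÷ (4/(2√s)).
At (10, 81): MRS = 9.
The indifference curve has slope −9 at this bundle.

MRS = 9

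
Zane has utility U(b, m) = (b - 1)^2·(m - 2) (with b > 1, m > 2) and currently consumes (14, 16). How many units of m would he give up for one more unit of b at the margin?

MRS = 28/13

MU_b = 2·(b−1)·(m−2), MU_m = (b−1)^2.
MRS = (2/1)·(m−2)/(b−1).
At (14, 16): MRS = 28/13.
So at (14, 16) the consumer would give up 28/13 units of m for one more unit of b.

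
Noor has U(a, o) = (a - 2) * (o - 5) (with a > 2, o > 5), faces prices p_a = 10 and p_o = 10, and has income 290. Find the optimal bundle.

a* = 13, o* = 16

MU_a = (o−5), MU_o = (a−2).
MRS = (o−5)/(a−2).
Tangency: set MRS = p_a/p_o = 10/10 = 1.
So (o − 5)/(a − 2) = 1, i.e. (o − 5) = (a − 2).
Rewrite the budget in excess-of-subsistence terms: 10·(a − 2) + 10·(o − 5) = 290 − 10·2 − 10·5 = 220.
Substituting, 20·(a − 2) = 220, so a − 2 = 11 and a* = 13.
Then o − 5 = 11, so o* = 16.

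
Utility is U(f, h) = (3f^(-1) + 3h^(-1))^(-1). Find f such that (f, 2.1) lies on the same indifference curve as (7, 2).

U depends on (f, h) only through S = 3f^(-1) + 3h^(-1), so equal utility means equal S. At (7, 2): S = 27/14.
With h = 2.1: 3·2.1^(-1) = 10/7, so 3f^(-1) = 27/14 − 10/7 = 0.5, i.e. f^(-1) = 1/6.
Hence f = 1/(1/6) = 6.
Check: U(6, 2.1) = 0.5185.

f = 6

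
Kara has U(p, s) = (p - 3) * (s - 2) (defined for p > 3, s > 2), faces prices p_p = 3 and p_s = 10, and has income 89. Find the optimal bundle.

MU_p = (s−2), MU_s = (p−3).
MRS = (s−2)/(p−3).
Tangency: set MRS = p_p/p_s = 3/10 = 0.3.
So (s − 2)/(p − 3) = 0.3, i.e. (s − 2) = 0.3·(p − 3).
Rewrite the budget in excess-of-subsistence terms: 3·(p − 3) + 10·(s − 2) = 89 − 3·3 − 10·2 = 60.
Substituting, 6·(p − 3) = 60, so p − 3 = 10 and p* = 13.
Then s − 2 = 0.3·10 = 3, so s* = 5.

p* = 13, s* = 5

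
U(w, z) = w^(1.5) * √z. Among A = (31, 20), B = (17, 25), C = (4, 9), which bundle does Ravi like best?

Evaluate utility at each bundle:
U(A) = 771.894.
U(B) = 350.464.
U(C) = 24.000.
Highest utility is A, so A ≻ B ≻ C.

Bundle A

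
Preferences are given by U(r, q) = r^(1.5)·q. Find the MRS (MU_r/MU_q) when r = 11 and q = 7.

MU_r = 1.5·√r·q and MU_q = r^(1.5).
MRS = MU_r/MU_q = (1.5)·q/r.
At (11, 7): MRS = 21/22.
That is, one extra unit of r is worth 21/22 units of q at the margin.

MRS = 21/22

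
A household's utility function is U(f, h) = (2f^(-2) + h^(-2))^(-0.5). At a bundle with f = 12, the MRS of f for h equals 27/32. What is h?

h = 9

For CES with ρ = -2, MRS = (2/1)·(h/f)^3.
Setting (2/1)·(h/12)^3 = 27/32 gives (h/12)^3 = 27/64, so h/12 = 0.75 and h = 9.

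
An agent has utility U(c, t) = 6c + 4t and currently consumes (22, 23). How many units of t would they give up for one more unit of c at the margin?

MRS = 1.5

MU_c = 6, MU_t = 4, so MRS = 6/4 = 1.5 at every bundle.
At (22, 23): MRS = 1.5.
That is, one extra unit of c is worth 1.5 units of t at the margin.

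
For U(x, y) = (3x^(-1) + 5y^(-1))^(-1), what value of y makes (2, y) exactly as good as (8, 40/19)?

y = 4

U depends on (x, y) only through S = 3x^(-1) + 5y^(-1), so equal utility means equal S. At (8, 40/19): S = 2.75.
With x = 2: 3·2^(-1) = 1.5, so 5y^(-1) = 2.75 − 1.5 = 1.25, i.e. y^(-1) = 0.25.
Hence y = 1/0.25 = 4.
Check: U(2, 4) = 0.3636.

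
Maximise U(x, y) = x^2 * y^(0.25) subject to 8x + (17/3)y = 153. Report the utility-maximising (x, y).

x* = 17, y* = 3

MU_x = 2·x·y^(0.25) and MU_y = 0.25·x^2·y^(-0.75).
MRS = MU_x/MU_y = (8)·y/x.
Tangency: set MRS = p_x/p_y = 8/(17/3) = 24/17.
So (8)·y/x = 24/17, i.e. y = (3/17)·x.
Substitute into the budget 8·x + (17/3)·y = 153: 9·x = 153, so x* = 17.
Then y* = (3/17)·17 = 3.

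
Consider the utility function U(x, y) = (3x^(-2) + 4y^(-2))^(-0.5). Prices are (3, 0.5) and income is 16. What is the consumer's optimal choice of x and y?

x* = 4, y* = 8

For CES with ρ = -2, MRS = (3/4)·(y/x)^3.
Tangency: set MRS = p_x/p_y = 3/0.5 = 6.
So (y/x)^3 = 8; taking the cube root, y/x = 2, i.e. y = 2·x.
Substitute into the budget 3·x + 0.5·y = 16: 4·x = 16, so x* = 4 and y* = 2·4 = 8.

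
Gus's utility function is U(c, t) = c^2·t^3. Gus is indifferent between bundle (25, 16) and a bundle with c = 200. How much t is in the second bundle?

U(25, 16) = 2560000.
Set U(200, t) = 2560000 and solve.
With c = 200: 200^2 = 40000, so t^3 = 2560000/40000 = 64; taking the cube root, t = 4.
Check: U(200, 4) = 2560000.

t = 4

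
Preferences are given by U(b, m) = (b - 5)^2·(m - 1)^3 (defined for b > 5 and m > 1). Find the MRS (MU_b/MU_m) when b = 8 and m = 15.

MRS = 28/9

MU_b = 2·(b−5)·(m−1)^3, MU_m = 3·(b−5)^2·(m−1)^2.
MRS = (2/3)·(m−1)/(b−5).
At (8, 15): MRS = 28/9.
That is, one extra unit of b is worth 28/9 units of m at the margin.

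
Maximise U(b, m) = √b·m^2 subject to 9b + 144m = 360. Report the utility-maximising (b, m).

MU_b = 0.5·b^(-0.5)·m^2 and MU_m = 2·√b·m.
MRS = MU_b/MU_m = (0.25)·m/b.
Tangency: set MRS = p_b/p_m = 9/144 = 1/16.
So (0.25)·m/b = 1/16, i.e. m = 0.25·b.
Substitute into the budget 9·b + 144·m = 360: 45·b = 360, so b* = 8.
Then m* = 0.25·8 = 2.

b* = 8, m* = 2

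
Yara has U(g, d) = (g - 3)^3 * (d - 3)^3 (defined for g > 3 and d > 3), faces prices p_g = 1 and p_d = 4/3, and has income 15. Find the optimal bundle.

MU_g = 3·(g−3)^2·(d−3)^3, MU_d = 3·(g−3)^3·(d−3)^2.
MRS = (d−3)/(g−3).
Tangency: set MRS = p_g/p_d = 1/(4/3) = 0.75.
So (d − 3)/(g − 3) = 0.75, i.e. (d − 3) = 0.75·(g − 3).
Rewrite the budget in excess-of-subsistence terms: 1·(g − 3) + (4/3)·(d − 3) = 15 − 1·3 − (4/3)·3 = 8.
Substituting, 2·(g − 3) = 8, so g − 3 = 4 and g* = 7.
Then d − 3 = 0.75·4 = 3, so d* = 6.

g* = 7, d* = 6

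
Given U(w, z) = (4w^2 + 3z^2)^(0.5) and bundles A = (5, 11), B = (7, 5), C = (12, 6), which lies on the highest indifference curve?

Bundle C

Evaluate utility at each bundle:
U(A) = 21.517.
U(B) = 16.462.
U(C) = 26.153.
Highest utility is C, so C ≻ A ≻ B.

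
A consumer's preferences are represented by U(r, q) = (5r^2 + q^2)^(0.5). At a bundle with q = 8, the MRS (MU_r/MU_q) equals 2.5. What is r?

For CES with ρ = 2, MRS = (5/1)·(q/r)^(-1).
Setting (5/1)·(8/r)^(-1) = 2.5 gives (8/r)^(-1) = 0.5, so 8/r = 2 and r = 4.

r = 4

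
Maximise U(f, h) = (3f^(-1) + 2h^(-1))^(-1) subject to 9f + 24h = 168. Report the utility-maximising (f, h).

For CES with ρ = -1, MRS = (3/2)·(h/f)^2.
Tangency: set MRS = p_f/p_h = 9/24 = 0.375.
So (h/f)^2 = 0.25; taking the square root, h/f = 0.5, i.e. h = 0.5·f.
Substitute into the budget 9·f + 24·h = 168: 21·f = 168, so f* = 8 and h* = 0.5·8 = 4.

f* = 8, h* = 4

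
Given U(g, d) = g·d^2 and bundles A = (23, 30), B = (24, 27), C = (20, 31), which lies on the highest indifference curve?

Evaluate utility at each bundle:
U(A) = 20700.
U(B) = 17496.
U(C) = 19220.
Highest utility is A, so A ≻ C ≻ B.

Bundle A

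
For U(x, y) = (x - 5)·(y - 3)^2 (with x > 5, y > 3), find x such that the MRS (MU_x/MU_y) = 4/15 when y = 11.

x = 20

MU_x = (y−3)^2, MU_y = 2·(x−5)·(y−3).
MRS = (1/2)·(y−3)/(x−5).
Substitute y = 11: MRS = 4/(x − 5). Setting this equal to 4/15 gives x − 5 = 4/(4/15) = 15, so x = 20.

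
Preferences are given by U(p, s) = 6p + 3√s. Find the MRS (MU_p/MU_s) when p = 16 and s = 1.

MU_p = 6, MU_s = 3/(2√s).
MRS = 6 ÷ (3/(2√s)).
At (16, 1): MRS = 4.
That is, one extra unit of p is worth 4 units of s at the margin.

MRS = 4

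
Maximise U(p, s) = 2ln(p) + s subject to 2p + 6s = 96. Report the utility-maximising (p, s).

MU_p = 2/p, MU_s = 1.
MRS = 2/p ÷ 1.
Tangency: set MRS = p_p/p_s = 2/6 = 1/3.
MRS depends only on p: 2/p = 1/3 ⇒ p* = 2/(1/3) = 6.
From the budget, 6·s = 96 − 2·6 = 84, so s* = 14.

p* = 6, s* = 14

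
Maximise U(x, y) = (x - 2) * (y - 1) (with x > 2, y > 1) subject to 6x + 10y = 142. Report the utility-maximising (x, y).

MU_x = (y−1), MU_y = (x−2).
MRS = (y−1)/(x−2).
Tangency: set MRS = p_x/p_y = 6/10 = 0.6.
So (y − 1)/(x − 2) = 0.6, i.e. (y − 1) = 0.6·(x − 2).
Rewrite the budget in excess-of-subsistence terms: 6·(x − 2) + 10·(y − 1) = 142 − 6·2 − 10·1 = 120.
Substituting, 12·(x − 2) = 120, so x − 2 = 10 and x* = 12.
Then y − 1 = 0.6·10 = 6, so y* = 7.

x* = 12, y* = 7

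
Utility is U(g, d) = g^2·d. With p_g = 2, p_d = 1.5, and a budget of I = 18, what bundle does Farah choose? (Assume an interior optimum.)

g* = 6, d* = 4

MU_g = 2·g·d and MU_d = g^2.
MRS = MU_g/MU_d = (2/1)·d/g.
Tangency: set MRS = p_g/p_d = 2/1.5 = 4/3.
So (2/1)·d/g = 4/3, i.e. d = (2/3)·g.
Substitute into the budget 2·g + 1.5·d = 18: 3·g = 18, so g* = 6.
Then d* = (2/3)·6 = 4.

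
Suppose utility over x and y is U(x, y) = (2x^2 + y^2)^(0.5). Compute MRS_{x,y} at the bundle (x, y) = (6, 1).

MRS = 12

For CES with ρ = 2, MRS = (2/1)·(y/x)^(-1).
At (6, 1): MRS = 12.
That is, one extra unit of x is worth 12 units of y at the margin.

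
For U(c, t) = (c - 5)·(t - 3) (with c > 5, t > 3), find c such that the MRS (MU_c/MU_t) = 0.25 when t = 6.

c = 17

MU_c = (t−3), MU_t = (c−5).
MRS = (t−3)/(c−5).
Substitute t = 6: MRS = 3/(c − 5). Setting this equal to 0.25 gives c − 5 = 3/0.25 = 12, so c = 17.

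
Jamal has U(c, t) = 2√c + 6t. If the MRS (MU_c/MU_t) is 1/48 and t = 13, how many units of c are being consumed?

c = 64

MU_c = 2/(2√c), MU_t = 6.
MRS = 2/(2√c) ÷ 6.
MRS depends only on c: (1/6)/√c = 1/48 ⇒ √c = (1/6)/(1/48) = 8 ⇒ c = 64.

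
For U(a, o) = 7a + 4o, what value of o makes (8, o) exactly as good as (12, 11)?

U(12, 11) = 128.
Set U(8, o) = 128 and solve.
7·8 + 4o = 128 ⇒ 4o = 72 ⇒ o = 18.
Check: U(8, 18) = 128.

o = 18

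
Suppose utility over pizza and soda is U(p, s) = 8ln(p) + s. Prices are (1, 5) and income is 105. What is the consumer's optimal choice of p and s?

MU_p = 8/p, MU_s = 1.
MRS = 8/p ÷ 1.
Tangency: set MRS = p_p/p_s = 1/5 = 0.2.
MRS depends only on p: 8/p = 0.2 ⇒ p* = 8/0.2 = 40.
From the budget, 5·s = 105 − 1·40 = 65, so s* = 13.

p* = 40, s* = 13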